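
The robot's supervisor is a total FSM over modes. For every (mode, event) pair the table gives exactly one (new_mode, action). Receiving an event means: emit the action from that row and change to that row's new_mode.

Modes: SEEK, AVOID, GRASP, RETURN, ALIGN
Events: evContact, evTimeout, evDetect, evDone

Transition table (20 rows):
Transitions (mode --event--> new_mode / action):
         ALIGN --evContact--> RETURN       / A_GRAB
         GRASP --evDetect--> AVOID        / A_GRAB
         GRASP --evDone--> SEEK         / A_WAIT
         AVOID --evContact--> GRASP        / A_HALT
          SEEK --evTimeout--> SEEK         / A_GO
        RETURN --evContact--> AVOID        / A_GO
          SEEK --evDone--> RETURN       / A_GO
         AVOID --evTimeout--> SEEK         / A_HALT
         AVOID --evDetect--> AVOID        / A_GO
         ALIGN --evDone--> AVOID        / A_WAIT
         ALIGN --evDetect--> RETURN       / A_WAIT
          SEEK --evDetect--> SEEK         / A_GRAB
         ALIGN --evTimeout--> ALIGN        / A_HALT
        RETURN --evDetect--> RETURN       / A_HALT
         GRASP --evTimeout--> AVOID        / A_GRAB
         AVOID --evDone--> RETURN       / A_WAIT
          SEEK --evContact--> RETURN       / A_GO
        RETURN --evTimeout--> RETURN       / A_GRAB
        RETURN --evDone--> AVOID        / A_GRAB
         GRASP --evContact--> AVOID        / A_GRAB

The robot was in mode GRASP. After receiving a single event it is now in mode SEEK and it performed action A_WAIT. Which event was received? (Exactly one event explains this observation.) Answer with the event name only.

evDone

try evContact: (GRASP, evContact) → (AVOID, A_GRAB)
try evTimeout: (GRASP, evTimeout) → (AVOID, A_GRAB)
try evDetect: (GRASP, evDetect) → (AVOID, A_GRAB)
try evDone: (GRASP, evDone) → (SEEK, A_WAIT)  ← matches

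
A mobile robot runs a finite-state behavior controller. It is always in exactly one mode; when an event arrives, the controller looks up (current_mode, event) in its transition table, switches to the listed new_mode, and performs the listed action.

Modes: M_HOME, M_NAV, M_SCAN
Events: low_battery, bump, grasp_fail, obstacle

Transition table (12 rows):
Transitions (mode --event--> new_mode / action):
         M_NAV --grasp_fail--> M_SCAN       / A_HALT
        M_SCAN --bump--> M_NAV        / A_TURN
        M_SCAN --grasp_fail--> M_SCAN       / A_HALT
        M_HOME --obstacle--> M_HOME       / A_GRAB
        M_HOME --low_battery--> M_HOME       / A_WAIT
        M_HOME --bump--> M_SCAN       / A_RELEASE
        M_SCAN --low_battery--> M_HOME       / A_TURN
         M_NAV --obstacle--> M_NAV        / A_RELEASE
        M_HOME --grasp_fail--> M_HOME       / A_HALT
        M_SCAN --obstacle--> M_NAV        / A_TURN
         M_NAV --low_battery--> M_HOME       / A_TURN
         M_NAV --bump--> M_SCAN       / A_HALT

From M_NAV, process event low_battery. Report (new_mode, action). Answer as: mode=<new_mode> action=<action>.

current mode = M_NAV; filter table to that mode:
  (M_NAV, grasp_fail) → (M_SCAN, A_HALT)
  (M_NAV, obstacle) → (M_NAV, A_RELEASE)
  (M_NAV, low_battery) → (M_HOME, A_TURN)  ← event matches
  (M_NAV, bump) → (M_SCAN, A_HALT)
event = low_battery selects (M_HOME, A_TURN)

mode=M_HOME action=A_TURN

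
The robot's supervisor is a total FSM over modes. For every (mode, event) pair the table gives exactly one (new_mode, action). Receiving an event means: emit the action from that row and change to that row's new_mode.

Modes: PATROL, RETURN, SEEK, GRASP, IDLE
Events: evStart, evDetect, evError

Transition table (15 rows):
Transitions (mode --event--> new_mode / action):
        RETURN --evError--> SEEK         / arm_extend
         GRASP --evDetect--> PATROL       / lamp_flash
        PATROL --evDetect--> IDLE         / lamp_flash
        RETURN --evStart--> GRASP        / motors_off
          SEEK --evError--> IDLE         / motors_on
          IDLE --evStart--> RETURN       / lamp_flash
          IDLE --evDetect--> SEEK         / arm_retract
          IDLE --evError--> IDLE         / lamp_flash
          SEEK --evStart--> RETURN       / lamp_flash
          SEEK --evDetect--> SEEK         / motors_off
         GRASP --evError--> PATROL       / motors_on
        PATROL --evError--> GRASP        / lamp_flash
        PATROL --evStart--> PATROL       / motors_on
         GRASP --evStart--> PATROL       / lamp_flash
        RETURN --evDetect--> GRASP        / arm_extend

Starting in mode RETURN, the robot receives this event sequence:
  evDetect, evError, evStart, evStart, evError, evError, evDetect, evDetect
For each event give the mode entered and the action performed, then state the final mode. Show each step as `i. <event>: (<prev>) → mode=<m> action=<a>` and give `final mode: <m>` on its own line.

final mode: SEEK

1. evDetect: (RETURN) → mode=GRASP action=arm_extend
2. evError: (GRASP) → mode=PATROL action=motors_on
3. evStart: (PATROL) → mode=PATROL action=motors_on
4. evStart: (PATROL) → mode=PATROL action=motors_on
5. evError: (PATROL) → mode=GRASP action=lamp_flash
6. evError: (GRASP) → mode=PATROL action=motors_on
7. evDetect: (PATROL) → mode=IDLE action=lamp_flash
8. evDetect: (IDLE) → mode=SEEK action=arm_retract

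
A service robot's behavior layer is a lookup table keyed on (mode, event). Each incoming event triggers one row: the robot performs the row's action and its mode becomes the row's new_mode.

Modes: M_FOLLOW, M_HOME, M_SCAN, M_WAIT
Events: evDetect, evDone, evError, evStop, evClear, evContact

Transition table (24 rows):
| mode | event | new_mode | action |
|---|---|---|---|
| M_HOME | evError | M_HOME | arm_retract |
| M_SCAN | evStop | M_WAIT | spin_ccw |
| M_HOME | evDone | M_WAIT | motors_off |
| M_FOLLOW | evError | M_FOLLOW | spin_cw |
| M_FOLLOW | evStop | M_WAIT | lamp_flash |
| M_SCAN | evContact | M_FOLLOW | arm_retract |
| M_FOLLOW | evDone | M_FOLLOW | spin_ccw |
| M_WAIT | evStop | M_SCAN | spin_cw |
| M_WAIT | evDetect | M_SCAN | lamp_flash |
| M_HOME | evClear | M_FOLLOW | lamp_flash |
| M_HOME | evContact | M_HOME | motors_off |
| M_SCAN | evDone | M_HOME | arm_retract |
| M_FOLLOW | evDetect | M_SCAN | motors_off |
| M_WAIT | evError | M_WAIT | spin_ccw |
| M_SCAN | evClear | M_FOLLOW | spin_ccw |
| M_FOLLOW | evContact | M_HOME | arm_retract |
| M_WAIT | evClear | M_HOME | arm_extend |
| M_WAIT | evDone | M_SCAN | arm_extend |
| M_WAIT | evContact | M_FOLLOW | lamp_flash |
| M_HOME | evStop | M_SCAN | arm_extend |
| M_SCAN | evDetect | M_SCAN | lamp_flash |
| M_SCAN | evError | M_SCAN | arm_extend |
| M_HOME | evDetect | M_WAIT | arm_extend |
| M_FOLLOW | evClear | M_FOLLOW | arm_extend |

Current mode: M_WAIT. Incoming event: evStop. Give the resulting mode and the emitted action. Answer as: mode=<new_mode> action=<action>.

mode=M_SCAN action=spin_cw

current mode = M_WAIT; filter table to that mode:
  (M_WAIT, evStop) → (M_SCAN, spin_cw)  ← event matches
  (M_WAIT, evDetect) → (M_SCAN, lamp_flash)
  (M_WAIT, evError) → (M_WAIT, spin_ccw)
  (M_WAIT, evClear) → (M_HOME, arm_extend)
  (M_WAIT, evDone) → (M_SCAN, arm_extend)
  (M_WAIT, evContact) → (M_FOLLOW, lamp_flash)
event = evStop selects (M_SCAN, spin_cw)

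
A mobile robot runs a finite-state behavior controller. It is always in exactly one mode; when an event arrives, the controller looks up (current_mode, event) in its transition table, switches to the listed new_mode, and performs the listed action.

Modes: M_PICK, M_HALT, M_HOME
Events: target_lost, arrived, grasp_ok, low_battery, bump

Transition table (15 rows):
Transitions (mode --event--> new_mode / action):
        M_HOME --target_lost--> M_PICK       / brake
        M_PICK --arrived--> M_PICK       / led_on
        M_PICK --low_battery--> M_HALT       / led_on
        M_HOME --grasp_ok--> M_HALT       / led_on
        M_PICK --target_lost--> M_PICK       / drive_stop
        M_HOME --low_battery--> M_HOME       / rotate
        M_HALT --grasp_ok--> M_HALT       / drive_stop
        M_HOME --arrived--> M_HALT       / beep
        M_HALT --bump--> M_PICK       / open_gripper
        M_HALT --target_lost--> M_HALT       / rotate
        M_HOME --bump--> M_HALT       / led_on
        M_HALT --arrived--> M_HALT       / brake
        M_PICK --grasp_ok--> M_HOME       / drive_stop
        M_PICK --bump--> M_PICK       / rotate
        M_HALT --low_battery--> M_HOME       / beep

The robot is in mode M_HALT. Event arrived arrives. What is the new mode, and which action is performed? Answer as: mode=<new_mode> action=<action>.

mode=M_HALT action=brake

current mode = M_HALT; filter table to that mode:
  (M_HALT, grasp_ok) → (M_HALT, drive_stop)
  (M_HALT, bump) → (M_PICK, open_gripper)
  (M_HALT, target_lost) → (M_HALT, rotate)
  (M_HALT, arrived) → (M_HALT, brake)  ← event matches
  (M_HALT, low_battery) → (M_HOME, beep)
event = arrived selects (M_HALT, brake)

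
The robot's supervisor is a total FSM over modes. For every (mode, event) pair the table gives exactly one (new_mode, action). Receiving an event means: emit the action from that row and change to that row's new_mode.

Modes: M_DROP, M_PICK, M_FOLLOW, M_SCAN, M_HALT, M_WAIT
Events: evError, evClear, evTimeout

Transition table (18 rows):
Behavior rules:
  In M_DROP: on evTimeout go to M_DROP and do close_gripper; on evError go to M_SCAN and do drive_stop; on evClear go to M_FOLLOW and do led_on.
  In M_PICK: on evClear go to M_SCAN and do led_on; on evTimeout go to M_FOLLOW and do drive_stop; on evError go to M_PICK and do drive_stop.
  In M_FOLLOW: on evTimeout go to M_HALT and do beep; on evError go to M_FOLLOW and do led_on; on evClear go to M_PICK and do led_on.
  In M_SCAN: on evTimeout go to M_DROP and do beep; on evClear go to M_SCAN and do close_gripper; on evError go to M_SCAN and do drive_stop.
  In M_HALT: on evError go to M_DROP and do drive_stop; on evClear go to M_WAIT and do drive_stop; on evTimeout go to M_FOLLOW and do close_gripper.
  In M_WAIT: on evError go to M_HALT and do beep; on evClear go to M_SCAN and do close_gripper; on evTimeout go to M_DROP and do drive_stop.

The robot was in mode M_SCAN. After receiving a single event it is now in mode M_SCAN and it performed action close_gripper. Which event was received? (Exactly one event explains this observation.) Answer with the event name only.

evClear

try evError: (M_SCAN, evError) → (M_SCAN, drive_stop)
try evClear: (M_SCAN, evClear) → (M_SCAN, close_gripper)  ← matches
try evTimeout: (M_SCAN, evTimeout) → (M_DROP, beep)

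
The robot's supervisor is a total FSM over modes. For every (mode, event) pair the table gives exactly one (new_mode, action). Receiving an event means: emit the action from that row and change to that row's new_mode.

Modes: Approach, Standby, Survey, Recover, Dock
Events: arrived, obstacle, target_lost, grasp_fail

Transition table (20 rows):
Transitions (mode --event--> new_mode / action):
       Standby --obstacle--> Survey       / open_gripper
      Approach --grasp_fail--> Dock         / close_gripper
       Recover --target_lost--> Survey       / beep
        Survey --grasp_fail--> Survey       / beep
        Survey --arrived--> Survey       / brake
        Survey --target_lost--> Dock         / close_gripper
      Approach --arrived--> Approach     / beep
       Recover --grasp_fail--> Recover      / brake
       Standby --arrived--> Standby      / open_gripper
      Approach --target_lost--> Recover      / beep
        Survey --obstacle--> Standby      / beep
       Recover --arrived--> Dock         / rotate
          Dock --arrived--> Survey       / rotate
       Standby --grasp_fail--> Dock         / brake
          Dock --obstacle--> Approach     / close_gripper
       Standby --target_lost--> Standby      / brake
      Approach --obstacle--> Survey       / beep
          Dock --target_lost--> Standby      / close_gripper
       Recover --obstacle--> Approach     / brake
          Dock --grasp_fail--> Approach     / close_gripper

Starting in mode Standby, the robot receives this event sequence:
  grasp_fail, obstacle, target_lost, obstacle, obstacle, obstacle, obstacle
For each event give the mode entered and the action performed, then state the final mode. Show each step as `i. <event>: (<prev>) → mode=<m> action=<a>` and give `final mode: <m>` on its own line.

final mode: Survey

1. grasp_fail: (Standby) → mode=Dock action=brake
2. obstacle: (Dock) → mode=Approach action=close_gripper
3. target_lost: (Approach) → mode=Recover action=beep
4. obstacle: (Recover) → mode=Approach action=brake
5. obstacle: (Approach) → mode=Survey action=beep
6. obstacle: (Survey) → mode=Standby action=beep
7. obstacle: (Standby) → mode=Survey action=open_gripper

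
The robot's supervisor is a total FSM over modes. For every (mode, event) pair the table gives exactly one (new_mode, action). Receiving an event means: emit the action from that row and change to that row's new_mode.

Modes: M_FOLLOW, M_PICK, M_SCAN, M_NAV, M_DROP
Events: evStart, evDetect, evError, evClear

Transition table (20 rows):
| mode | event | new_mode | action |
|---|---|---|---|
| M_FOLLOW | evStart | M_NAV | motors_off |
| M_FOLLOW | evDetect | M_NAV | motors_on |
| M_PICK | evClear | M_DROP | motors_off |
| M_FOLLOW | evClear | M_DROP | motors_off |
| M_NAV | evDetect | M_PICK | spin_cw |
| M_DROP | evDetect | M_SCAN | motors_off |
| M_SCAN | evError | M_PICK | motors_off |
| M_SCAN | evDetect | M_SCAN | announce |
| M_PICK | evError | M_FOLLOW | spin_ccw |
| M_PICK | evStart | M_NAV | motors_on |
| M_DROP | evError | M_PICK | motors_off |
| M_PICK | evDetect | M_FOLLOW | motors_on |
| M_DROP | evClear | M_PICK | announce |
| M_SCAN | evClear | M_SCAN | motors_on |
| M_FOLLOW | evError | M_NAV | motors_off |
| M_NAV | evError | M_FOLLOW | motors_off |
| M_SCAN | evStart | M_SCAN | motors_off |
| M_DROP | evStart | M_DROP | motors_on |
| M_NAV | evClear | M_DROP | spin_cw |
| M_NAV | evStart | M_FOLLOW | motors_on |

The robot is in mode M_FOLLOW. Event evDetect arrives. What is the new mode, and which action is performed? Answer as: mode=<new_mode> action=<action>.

mode=M_NAV action=motors_on

current mode = M_FOLLOW; filter table to that mode:
  (M_FOLLOW, evStart) → (M_NAV, motors_off)
  (M_FOLLOW, evDetect) → (M_NAV, motors_on)  ← event matches
  (M_FOLLOW, evClear) → (M_DROP, motors_off)
  (M_FOLLOW, evError) → (M_NAV, motors_off)
event = evDetect selects (M_NAV, motors_on)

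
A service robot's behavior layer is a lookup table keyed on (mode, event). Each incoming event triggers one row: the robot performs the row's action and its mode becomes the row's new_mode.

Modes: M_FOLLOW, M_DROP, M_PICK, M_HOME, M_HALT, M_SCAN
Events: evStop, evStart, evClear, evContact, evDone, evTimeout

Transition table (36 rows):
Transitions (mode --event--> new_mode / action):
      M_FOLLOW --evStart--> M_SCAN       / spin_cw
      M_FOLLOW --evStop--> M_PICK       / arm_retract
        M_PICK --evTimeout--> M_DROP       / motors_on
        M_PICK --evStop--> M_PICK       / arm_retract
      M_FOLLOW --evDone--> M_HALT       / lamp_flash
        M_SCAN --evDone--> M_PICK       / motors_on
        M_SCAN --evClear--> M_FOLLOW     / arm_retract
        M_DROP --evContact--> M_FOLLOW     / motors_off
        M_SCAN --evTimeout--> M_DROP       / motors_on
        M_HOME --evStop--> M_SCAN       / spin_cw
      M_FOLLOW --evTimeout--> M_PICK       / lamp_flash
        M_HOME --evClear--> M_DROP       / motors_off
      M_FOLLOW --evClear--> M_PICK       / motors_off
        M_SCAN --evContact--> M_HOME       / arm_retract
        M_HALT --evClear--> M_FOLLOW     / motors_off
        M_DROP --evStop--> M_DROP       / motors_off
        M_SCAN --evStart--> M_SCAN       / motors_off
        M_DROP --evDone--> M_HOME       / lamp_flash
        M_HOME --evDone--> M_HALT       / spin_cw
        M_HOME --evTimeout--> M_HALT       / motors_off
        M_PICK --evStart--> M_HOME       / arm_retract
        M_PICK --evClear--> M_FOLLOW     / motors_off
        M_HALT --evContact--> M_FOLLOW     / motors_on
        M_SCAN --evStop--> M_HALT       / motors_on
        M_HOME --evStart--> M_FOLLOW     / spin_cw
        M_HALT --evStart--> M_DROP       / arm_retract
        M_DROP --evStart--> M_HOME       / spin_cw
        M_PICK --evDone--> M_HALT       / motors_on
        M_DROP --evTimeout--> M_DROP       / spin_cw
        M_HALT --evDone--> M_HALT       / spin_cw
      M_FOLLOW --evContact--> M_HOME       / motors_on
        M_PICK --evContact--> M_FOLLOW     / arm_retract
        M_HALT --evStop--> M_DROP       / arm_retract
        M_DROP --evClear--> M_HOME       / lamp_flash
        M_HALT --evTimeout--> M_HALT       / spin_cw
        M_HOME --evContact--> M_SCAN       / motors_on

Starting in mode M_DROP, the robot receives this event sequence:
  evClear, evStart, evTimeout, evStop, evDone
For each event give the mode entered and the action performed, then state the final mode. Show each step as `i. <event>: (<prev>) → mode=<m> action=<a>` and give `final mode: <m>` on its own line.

1. evClear: (M_DROP) → mode=M_HOME action=lamp_flash
2. evStart: (M_HOME) → mode=M_FOLLOW action=spin_cw
3. evTimeout: (M_FOLLOW) → mode=M_PICK action=lamp_flash
4. evStop: (M_PICK) → mode=M_PICK action=arm_retract
5. evDone: (M_PICK) → mode=M_HALT action=motors_on

final mode: M_HALT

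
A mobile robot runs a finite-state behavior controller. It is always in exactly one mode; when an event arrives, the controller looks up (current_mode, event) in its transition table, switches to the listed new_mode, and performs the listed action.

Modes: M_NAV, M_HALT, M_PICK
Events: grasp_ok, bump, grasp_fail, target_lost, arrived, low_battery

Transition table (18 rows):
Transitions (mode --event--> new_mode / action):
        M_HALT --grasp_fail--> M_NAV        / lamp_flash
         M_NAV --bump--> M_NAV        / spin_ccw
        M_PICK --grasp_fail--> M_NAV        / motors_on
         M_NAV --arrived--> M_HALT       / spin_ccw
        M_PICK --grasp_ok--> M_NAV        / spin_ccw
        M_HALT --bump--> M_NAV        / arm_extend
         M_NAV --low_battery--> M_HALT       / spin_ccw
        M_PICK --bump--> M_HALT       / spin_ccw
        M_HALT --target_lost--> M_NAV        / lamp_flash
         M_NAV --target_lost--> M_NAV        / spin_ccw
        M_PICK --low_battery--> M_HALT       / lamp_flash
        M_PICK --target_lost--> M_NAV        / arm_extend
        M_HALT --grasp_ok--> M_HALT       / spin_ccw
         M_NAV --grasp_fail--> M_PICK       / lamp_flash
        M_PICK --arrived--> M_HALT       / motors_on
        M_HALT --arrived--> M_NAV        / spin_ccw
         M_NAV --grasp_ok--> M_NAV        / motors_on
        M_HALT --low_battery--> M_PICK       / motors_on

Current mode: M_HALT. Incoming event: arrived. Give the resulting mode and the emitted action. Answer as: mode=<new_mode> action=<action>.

current mode = M_HALT; filter table to that mode:
  (M_HALT, grasp_fail) → (M_NAV, lamp_flash)
  (M_HALT, bump) → (M_NAV, arm_extend)
  (M_HALT, target_lost) → (M_NAV, lamp_flash)
  (M_HALT, grasp_ok) → (M_HALT, spin_ccw)
  (M_HALT, arrived) → (M_NAV, spin_ccw)  ← event matches
  (M_HALT, low_battery) → (M_PICK, motors_on)
event = arrived selects (M_NAV, spin_ccw)

mode=M_NAV action=spin_ccw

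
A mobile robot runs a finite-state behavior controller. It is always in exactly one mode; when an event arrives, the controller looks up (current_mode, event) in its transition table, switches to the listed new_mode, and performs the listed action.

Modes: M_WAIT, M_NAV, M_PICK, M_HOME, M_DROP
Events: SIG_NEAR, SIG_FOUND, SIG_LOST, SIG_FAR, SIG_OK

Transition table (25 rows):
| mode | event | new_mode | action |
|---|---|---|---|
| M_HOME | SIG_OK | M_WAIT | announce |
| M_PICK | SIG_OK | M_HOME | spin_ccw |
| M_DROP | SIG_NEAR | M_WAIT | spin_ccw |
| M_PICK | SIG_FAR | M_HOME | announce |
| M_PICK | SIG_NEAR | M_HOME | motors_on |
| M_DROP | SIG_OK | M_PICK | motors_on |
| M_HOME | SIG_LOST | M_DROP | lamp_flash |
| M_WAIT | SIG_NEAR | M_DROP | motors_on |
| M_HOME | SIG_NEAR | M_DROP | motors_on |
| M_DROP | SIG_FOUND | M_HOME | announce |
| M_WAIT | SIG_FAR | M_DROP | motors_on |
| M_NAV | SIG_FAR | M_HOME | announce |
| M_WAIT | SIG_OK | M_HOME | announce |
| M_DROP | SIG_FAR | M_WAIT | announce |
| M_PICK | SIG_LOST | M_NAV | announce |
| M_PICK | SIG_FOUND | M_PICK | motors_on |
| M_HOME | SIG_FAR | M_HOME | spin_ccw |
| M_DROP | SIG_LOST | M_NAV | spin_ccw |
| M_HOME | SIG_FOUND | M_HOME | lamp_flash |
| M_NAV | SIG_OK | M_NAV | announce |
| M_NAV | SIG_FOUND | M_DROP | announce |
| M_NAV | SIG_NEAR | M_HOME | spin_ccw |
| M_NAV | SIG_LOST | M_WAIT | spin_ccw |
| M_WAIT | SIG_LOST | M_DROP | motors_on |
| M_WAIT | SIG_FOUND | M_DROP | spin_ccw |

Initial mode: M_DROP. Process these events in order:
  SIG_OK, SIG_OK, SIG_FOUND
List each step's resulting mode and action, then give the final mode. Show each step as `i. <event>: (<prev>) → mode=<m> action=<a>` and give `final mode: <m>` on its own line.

1. SIG_OK: (M_DROP) → mode=M_PICK action=motors_on
2. SIG_OK: (M_PICK) → mode=M_HOME action=spin_ccw
3. SIG_FOUND: (M_HOME) → mode=M_HOME action=lamp_flash

final mode: M_HOME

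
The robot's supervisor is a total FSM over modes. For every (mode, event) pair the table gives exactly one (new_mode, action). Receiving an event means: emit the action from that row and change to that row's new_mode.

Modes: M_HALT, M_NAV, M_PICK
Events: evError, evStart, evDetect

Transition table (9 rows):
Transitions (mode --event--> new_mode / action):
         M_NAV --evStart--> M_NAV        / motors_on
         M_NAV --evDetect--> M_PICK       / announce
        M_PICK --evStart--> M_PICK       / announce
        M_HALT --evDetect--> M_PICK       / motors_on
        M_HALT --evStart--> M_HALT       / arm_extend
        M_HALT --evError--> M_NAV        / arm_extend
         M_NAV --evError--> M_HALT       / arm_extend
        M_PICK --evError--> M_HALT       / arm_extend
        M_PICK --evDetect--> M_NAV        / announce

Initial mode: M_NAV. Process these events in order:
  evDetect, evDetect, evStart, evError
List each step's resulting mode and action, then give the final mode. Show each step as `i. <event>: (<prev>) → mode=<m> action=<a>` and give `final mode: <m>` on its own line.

final mode: M_HALT

1. evDetect: (M_NAV) → mode=M_PICK action=announce
2. evDetect: (M_PICK) → mode=M_NAV action=announce
3. evStart: (M_NAV) → mode=M_NAV action=motors_on
4. evError: (M_NAV) → mode=M_HALT action=arm_extend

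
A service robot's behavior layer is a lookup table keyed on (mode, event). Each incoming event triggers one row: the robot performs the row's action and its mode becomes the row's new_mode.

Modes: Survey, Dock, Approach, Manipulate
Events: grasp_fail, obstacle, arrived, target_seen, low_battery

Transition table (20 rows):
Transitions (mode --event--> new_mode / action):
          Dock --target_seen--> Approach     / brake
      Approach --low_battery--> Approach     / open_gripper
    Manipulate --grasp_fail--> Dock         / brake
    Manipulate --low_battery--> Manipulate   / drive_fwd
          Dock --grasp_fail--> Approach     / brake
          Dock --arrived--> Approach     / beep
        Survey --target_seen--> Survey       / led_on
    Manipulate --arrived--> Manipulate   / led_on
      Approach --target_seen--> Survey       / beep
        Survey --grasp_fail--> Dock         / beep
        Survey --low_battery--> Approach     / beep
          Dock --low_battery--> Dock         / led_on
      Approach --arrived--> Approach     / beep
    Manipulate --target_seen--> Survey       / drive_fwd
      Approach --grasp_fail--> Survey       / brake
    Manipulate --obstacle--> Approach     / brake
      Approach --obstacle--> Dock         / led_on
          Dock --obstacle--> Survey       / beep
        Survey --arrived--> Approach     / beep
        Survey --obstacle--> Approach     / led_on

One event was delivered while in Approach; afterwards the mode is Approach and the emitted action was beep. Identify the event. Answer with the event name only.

try grasp_fail: (Approach, grasp_fail) → (Survey, brake)
try obstacle: (Approach, obstacle) → (Dock, led_on)
try arrived: (Approach, arrived) → (Approach, beep)  ← matches
try target_seen: (Approach, target_seen) → (Survey, beep)
try low_battery: (Approach, low_battery) → (Approach, open_gripper)

arrived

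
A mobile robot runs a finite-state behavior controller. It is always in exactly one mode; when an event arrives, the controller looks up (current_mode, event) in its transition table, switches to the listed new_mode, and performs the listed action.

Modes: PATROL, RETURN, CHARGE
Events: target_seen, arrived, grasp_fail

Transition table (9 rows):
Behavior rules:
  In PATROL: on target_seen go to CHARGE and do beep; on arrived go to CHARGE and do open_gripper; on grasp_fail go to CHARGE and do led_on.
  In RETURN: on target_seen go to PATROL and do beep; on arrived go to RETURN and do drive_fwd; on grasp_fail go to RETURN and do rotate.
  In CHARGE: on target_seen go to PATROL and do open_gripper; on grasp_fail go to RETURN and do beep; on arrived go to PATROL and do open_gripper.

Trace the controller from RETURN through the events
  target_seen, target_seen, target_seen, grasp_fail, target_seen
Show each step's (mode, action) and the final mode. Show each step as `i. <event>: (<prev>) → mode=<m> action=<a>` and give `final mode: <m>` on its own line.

1. target_seen: (RETURN) → mode=PATROL action=beep
2. target_seen: (PATROL) → mode=CHARGE action=beep
3. target_seen: (CHARGE) → mode=PATROL action=open_gripper
4. grasp_fail: (PATROL) → mode=CHARGE action=led_on
5. target_seen: (CHARGE) → mode=PATROL action=open_gripper

final mode: PATROL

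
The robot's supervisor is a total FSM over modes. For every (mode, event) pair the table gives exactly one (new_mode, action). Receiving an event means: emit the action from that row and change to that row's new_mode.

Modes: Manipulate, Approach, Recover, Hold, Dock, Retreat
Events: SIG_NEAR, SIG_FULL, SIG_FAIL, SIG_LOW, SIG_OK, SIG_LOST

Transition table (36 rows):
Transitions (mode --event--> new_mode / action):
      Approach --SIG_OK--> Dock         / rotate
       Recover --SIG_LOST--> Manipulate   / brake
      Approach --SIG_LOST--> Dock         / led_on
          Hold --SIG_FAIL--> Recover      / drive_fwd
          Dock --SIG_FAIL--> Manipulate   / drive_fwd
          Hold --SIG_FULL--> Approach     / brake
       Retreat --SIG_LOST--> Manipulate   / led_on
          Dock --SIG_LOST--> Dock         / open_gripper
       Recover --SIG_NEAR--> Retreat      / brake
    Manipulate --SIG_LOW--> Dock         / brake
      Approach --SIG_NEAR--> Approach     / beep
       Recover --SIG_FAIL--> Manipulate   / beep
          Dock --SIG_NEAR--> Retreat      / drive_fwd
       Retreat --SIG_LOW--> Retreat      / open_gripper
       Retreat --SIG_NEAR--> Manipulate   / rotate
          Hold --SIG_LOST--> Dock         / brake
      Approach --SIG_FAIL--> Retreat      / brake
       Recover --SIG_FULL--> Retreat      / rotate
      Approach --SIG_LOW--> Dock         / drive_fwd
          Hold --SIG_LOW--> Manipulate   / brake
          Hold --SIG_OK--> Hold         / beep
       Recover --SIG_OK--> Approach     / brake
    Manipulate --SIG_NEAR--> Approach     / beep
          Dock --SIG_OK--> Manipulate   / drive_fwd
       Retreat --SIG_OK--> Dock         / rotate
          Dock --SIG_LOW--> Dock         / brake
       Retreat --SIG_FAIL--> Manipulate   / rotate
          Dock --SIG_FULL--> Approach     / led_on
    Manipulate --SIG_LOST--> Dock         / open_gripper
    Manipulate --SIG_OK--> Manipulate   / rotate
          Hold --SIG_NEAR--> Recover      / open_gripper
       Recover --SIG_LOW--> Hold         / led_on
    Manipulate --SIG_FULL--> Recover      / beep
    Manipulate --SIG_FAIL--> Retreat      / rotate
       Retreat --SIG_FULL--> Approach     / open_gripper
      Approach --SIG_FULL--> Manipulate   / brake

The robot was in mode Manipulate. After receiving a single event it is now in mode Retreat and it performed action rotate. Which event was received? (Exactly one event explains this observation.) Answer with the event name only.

SIG_FAIL

try SIG_NEAR: (Manipulate, SIG_NEAR) → (Approach, beep)
try SIG_FULL: (Manipulate, SIG_FULL) → (Recover, beep)
try SIG_FAIL: (Manipulate, SIG_FAIL) → (Retreat, rotate)  ← matches
try SIG_LOW: (Manipulate, SIG_LOW) → (Dock, brake)
try SIG_OK: (Manipulate, SIG_OK) → (Manipulate, rotate)
try SIG_LOST: (Manipulate, SIG_LOST) → (Dock, open_gripper)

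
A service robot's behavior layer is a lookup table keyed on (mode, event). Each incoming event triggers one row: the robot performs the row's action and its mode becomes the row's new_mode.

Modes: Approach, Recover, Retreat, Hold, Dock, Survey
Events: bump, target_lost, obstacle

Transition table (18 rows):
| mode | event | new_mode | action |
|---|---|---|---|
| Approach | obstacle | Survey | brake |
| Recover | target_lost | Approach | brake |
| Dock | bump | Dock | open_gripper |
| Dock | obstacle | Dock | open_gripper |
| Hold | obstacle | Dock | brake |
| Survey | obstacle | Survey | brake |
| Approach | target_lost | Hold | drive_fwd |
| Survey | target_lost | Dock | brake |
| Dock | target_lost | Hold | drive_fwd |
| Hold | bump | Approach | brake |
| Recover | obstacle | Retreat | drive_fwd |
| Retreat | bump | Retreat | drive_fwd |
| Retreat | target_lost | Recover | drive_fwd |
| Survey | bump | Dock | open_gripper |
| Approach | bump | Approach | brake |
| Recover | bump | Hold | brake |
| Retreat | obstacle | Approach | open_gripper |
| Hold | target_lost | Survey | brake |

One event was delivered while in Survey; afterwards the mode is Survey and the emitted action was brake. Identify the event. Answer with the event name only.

obstacle

try bump: (Survey, bump) → (Dock, open_gripper)
try target_lost: (Survey, target_lost) → (Dock, brake)
try obstacle: (Survey, obstacle) → (Survey, brake)  ← matches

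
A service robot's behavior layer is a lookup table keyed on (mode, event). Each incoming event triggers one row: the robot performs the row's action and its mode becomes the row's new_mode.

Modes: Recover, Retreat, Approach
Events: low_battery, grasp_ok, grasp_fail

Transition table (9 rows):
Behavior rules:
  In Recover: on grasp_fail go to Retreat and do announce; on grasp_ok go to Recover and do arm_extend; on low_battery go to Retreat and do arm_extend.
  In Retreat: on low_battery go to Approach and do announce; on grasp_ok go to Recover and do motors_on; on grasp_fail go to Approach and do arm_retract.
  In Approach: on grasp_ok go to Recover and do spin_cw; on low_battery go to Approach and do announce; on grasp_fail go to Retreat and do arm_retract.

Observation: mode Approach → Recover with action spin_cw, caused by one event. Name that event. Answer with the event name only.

try low_battery: (Approach, low_battery) → (Approach, announce)
try grasp_ok: (Approach, grasp_ok) → (Recover, spin_cw)  ← matches
try grasp_fail: (Approach, grasp_fail) → (Retreat, arm_retract)

grasp_ok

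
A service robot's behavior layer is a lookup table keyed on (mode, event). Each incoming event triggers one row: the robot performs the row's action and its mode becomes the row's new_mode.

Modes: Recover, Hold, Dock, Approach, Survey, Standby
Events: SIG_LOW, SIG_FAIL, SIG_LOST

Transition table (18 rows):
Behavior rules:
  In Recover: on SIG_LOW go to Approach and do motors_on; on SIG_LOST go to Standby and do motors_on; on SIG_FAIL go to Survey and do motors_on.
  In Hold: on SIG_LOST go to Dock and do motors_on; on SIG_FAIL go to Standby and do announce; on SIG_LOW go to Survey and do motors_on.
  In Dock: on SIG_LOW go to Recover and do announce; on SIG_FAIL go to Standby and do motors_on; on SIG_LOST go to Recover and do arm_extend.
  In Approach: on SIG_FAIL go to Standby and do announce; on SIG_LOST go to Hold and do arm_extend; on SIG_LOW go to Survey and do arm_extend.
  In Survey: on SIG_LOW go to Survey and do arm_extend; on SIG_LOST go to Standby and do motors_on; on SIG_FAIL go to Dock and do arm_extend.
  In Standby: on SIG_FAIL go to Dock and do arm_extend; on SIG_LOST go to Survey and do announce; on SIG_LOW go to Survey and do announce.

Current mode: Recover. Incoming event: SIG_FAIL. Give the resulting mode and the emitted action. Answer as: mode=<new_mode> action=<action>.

mode=Survey action=motors_on

current mode = Recover; filter table to that mode:
  (Recover, SIG_LOW) → (Approach, motors_on)
  (Recover, SIG_LOST) → (Standby, motors_on)
  (Recover, SIG_FAIL) → (Survey, motors_on)  ← event matches
event = SIG_FAIL selects (Survey, motors_on)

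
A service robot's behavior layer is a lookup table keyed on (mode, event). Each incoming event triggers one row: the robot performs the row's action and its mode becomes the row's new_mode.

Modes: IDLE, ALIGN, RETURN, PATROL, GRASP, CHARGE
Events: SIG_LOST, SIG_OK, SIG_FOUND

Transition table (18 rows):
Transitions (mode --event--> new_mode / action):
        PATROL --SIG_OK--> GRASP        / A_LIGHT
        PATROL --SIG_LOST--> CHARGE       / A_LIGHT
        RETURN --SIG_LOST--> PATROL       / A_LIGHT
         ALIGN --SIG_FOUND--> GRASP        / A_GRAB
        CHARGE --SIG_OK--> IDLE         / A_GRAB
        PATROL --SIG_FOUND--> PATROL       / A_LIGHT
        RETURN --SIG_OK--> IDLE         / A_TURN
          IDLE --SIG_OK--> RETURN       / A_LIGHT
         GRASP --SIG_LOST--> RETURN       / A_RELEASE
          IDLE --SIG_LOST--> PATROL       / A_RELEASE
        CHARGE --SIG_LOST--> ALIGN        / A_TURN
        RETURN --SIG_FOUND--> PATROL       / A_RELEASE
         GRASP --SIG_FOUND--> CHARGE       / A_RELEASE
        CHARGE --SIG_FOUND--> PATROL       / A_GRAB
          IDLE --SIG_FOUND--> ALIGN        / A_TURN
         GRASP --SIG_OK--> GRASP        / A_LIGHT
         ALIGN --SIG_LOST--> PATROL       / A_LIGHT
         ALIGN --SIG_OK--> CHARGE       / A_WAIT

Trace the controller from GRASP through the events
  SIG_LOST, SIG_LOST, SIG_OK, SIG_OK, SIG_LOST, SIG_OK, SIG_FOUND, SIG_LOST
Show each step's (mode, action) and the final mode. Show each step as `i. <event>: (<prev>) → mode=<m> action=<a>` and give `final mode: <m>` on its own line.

1. SIG_LOST: (GRASP) → mode=RETURN action=A_RELEASE
2. SIG_LOST: (RETURN) → mode=PATROL action=A_LIGHT
3. SIG_OK: (PATROL) → mode=GRASP action=A_LIGHT
4. SIG_OK: (GRASP) → mode=GRASP action=A_LIGHT
5. SIG_LOST: (GRASP) → mode=RETURN action=A_RELEASE
6. SIG_OK: (RETURN) → mode=IDLE action=A_TURN
7. SIG_FOUND: (IDLE) → mode=ALIGN action=A_TURN
8. SIG_LOST: (ALIGN) → mode=PATROL action=A_LIGHT

final mode: PATROL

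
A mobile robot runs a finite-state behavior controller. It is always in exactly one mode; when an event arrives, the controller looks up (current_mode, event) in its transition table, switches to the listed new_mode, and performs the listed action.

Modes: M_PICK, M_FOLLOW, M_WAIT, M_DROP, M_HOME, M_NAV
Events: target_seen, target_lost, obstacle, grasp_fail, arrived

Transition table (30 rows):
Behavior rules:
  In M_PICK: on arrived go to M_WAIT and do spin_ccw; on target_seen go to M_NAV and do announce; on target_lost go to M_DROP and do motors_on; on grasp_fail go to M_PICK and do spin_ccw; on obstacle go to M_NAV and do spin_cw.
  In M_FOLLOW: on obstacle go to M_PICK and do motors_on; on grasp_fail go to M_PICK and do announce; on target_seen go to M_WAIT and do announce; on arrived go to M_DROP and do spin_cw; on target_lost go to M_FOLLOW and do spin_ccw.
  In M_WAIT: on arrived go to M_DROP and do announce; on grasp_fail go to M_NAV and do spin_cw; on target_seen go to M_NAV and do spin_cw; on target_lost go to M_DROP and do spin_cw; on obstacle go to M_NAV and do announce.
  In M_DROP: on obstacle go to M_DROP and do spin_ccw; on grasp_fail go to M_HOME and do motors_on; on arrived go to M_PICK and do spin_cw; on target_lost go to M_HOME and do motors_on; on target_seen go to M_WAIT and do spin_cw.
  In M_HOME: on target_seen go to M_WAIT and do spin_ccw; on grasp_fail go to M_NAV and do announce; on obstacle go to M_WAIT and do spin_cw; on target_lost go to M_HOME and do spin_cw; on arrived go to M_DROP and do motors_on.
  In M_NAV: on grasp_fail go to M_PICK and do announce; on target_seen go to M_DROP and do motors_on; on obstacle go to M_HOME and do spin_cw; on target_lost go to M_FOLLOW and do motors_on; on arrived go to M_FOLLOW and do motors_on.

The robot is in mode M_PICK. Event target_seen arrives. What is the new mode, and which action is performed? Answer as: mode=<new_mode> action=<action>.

current mode = M_PICK; filter table to that mode:
  (M_PICK, arrived) → (M_WAIT, spin_ccw)
  (M_PICK, target_seen) → (M_NAV, announce)  ← event matches
  (M_PICK, target_lost) → (M_DROP, motors_on)
  (M_PICK, grasp_fail) → (M_PICK, spin_ccw)
  (M_PICK, obstacle) → (M_NAV, spin_cw)
event = target_seen selects (M_NAV, announce)

mode=M_NAV action=announce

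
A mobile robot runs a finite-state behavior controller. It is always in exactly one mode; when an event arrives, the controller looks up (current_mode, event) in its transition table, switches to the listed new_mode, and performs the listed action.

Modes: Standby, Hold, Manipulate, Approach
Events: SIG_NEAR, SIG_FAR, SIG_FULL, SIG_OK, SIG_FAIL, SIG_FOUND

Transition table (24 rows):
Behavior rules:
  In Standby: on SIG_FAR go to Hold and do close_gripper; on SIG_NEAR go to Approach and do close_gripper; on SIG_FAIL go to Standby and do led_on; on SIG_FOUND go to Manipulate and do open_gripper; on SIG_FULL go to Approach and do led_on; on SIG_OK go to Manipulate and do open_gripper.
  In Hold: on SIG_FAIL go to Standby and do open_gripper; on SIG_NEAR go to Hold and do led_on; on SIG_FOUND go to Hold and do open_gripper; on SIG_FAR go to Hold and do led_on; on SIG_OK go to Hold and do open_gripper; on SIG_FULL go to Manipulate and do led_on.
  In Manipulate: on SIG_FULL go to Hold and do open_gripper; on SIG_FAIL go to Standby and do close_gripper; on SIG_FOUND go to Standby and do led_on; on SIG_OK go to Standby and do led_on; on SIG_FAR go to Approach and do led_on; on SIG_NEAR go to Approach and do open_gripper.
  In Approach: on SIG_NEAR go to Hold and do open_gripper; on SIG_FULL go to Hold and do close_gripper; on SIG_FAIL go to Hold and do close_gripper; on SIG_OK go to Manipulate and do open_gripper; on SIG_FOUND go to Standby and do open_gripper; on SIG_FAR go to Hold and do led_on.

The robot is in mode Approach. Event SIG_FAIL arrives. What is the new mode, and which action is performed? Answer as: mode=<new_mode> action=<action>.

current mode = Approach; filter table to that mode:
  (Approach, SIG_NEAR) → (Hold, open_gripper)
  (Approach, SIG_FULL) → (Hold, close_gripper)
  (Approach, SIG_FAIL) → (Hold, close_gripper)  ← event matches
  (Approach, SIG_OK) → (Manipulate, open_gripper)
  (Approach, SIG_FOUND) → (Standby, open_gripper)
  (Approach, SIG_FAR) → (Hold, led_on)
event = SIG_FAIL selects (Hold, close_gripper)

mode=Hold action=close_gripper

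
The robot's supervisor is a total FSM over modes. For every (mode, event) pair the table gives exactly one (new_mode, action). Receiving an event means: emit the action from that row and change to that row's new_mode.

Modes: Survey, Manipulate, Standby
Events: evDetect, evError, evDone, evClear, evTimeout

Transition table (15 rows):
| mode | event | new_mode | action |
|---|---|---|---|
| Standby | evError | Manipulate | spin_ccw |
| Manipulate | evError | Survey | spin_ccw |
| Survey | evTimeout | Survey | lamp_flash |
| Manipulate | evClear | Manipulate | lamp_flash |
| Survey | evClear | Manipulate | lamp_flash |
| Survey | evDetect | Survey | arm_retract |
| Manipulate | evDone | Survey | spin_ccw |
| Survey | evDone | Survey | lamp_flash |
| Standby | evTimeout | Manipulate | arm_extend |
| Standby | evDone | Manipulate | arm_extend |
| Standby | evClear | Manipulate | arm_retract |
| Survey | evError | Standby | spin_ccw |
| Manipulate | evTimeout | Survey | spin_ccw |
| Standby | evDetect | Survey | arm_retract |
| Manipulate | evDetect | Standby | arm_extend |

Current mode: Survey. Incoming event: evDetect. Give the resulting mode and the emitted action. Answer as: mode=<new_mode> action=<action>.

current mode = Survey; filter table to that mode:
  (Survey, evTimeout) → (Survey, lamp_flash)
  (Survey, evClear) → (Manipulate, lamp_flash)
  (Survey, evDetect) → (Survey, arm_retract)  ← event matches
  (Survey, evDone) → (Survey, lamp_flash)
  (Survey, evError) → (Standby, spin_ccw)
event = evDetect selects (Survey, arm_retract)

mode=Survey action=arm_retract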